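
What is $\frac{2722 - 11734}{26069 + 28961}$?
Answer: $- \frac{4506}{27515} \approx -0.16377$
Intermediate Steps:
$\frac{2722 - 11734}{26069 + 28961} = - \frac{9012}{55030} = \left(-9012\right) \frac{1}{55030} = - \frac{4506}{27515}$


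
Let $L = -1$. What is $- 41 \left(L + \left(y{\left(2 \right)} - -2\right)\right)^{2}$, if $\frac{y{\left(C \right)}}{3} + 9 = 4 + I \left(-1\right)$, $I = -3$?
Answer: $-1025$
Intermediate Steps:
$y{\left(C \right)} = -6$ ($y{\left(C \right)} = -27 + 3 \left(4 - -3\right) = -27 + 3 \left(4 + 3\right) = -27 + 3 \cdot 7 = -27 + 21 = -6$)
$- 41 \left(L + \left(y{\left(2 \right)} - -2\right)\right)^{2} = - 41 \left(-1 - 4\right)^{2} = - 41 \left(-5\right)^{2} = \left(-41\right) 25 = -1025$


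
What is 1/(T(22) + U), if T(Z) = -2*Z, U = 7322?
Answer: 1/7278 ≈ 0.00013740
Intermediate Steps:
1/(T(22) + U) = 1/(-2*22 + 7322) = 1/(-44 + 7322) = 1/7278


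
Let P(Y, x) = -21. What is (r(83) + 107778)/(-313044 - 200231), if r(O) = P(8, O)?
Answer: -107757/513275 ≈ -0.20994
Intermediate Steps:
r(O) = -21
(r(83) + 107778)/(-313044 - 200231) = (-21 + 107778)/(-313044 - 200231) = 107757/(-513275) = 107757*(-1/513275) = -107757/513275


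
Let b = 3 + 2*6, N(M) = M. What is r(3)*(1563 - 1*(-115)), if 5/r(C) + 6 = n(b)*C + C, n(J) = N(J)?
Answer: 4195/21 ≈ 199.76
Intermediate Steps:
b = 15 (b = 3 + 12 = 15)
n(J) = J
r(C) = 5/(-6 + 16*C) (r(C) = 5/(-6 + (15*C + C)) = 5/(-6 + 16*C))
r(3)*(1563 - 1*(-115)) = (5/(2*(-3 + 8*3)))*(1563 - 1*(-115)) = (5/(2*(-3 + 24)))*(1563 + 115) = ((5/2)/21)*1678 = ((5/2)*(1/21))*1678 = (5/42)*1678 = 4195/21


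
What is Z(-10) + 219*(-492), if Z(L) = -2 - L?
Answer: -107740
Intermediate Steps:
Z(-10) + 219*(-492) = (-2 - 1*(-10)) + 219*(-492) = (-2 + 10) - 107748 = 8 - 107748 = -107740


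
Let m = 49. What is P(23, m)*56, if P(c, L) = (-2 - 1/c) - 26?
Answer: -36120/23 ≈ -1570.4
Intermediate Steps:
P(c, L) = -28 - 1/c
P(23, m)*56 = (-28 - 1/23)*56 = -645/23*56 = -36120/23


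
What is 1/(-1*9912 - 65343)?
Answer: -1/75255 ≈ -1.3288e-5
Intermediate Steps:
1/(-1*9912 - 65343) = 1/(-9912 - 65343) = 1/(-75255) = -1/75255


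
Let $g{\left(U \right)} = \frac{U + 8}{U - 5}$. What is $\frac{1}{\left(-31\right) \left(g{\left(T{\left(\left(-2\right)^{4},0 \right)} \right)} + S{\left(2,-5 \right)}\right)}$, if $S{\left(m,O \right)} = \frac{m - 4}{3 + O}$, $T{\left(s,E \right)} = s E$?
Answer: $\frac{5}{93} \approx 0.053763$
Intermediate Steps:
$T{\left(s,E \right)} = E s$
$S{\left(m,O \right)} = \frac{-4 + m}{3 + O}$
$g{\left(U \right)} = \frac{8 + U}{-5 + U}$
$\frac{1}{\left(-31\right) \left(g{\left(T{\left(\left(-2\right)^{4},0 \right)} \right)} + S{\left(2,-5 \right)}\right)} = \frac{1}{\left(-31\right) \left(\frac{8 + 0 \left(-2\right)^{4}}{-5 + 0 \left(-2\right)^{4}} + \frac{-4 + 2}{3 - 5}\right)} = \frac{1}{\left(-31\right) \left(\frac{8 + 0 \cdot 16}{-5 + 0 \cdot 16} + \frac{1}{-2} \left(-2\right)\right)} = \frac{1}{\left(-31\right) \left(\frac{8 + 0}{-5 + 0} - -1\right)} = \frac{1}{\left(-31\right) \left(\frac{1}{-5} \cdot 8 + 1\right)} = \frac{1}{\left(-31\right) \left(\left(- \frac{1}{5}\right) 8 + 1\right)} = \frac{1}{\left(-31\right) \left(- \frac{8}{5} + 1\right)} = \frac{1}{\left(-31\right) \left(- \frac{3}{5}\right)} = \frac{1}{\frac{93}{5}} = \frac{5}{93}$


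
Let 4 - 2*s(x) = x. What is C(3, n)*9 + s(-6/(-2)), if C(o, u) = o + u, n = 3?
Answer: 109/2 ≈ 54.500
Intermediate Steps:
s(x) = 2 - x/2
C(3, n)*9 + s(-6/(-2)) = (3 + 3)*9 + (2 - (-3)/(-2)) = 6*9 + (2 - (-3)*(-1)/2) = 54 + (2 - ½*3) = 54 + (2 - 3/2) = 54 + ½ = 109/2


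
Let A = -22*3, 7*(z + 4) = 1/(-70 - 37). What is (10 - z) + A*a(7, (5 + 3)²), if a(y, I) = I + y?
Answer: -3499327/749 ≈ -4672.0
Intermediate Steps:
z = -2997/749 (z = -4 + 1/(7*(-70 - 37)) = -4 + (⅐)/(-107) = -4 + (⅐)*(-1/107) = -4 - 1/749 = -2997/749 ≈ -4.0013)
A = -66
(10 - z) + A*a(7, (5 + 3)²) = (10 - 1*(-2997/749)) - 66*((5 + 3)² + 7) = (10 + 2997/749) - 66*(8² + 7) = 10487/749 - 66*(64 + 7) = 10487/749 - 66*71 = 10487/749 - 4686 = -3499327/749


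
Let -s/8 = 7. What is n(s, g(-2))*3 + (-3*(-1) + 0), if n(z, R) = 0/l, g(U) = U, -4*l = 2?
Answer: 3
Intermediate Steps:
l = -1/2 (l = -1/4*2 = -1/2 ≈ -0.50000)
s = -56 (s = -8*7 = -56)
n(z, R) = 0 (n(z, R) = 0/(-1/2) = 0*(-2) = 0)
n(s, g(-2))*3 + (-3*(-1) + 0) = 0*3 + (-3*(-1) + 0) = 0 + (3 + 0) = 0 + 3 = 3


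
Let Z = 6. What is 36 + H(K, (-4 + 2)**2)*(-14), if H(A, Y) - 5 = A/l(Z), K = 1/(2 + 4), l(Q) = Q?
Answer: -619/18 ≈ -34.389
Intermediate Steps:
K = 1/6 ≈ 0.16667
H(A, Y) = 5 + A/6
36 + H(K, (-4 + 2)**2)*(-14) = 36 + (5 + (1/6)*(1/6))*(-14) = 36 + (5 + 1/36)*(-14) = 36 + (181/36)*(-14) = 36 - 1267/18 = -619/18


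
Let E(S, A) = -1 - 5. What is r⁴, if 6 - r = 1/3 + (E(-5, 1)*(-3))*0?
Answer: 83521/81 ≈ 1031.1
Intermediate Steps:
E(S, A) = -6
r = 17/3 (r = 6 - (1/3 - 6*(-3)*0) = 6 - (1*(⅓) + 18*0) = 6 - (⅓ + 0) = 6 - 1*⅓ = 6 - ⅓ = 17/3 ≈ 5.6667)
r⁴ = (17/3)⁴ = 83521/81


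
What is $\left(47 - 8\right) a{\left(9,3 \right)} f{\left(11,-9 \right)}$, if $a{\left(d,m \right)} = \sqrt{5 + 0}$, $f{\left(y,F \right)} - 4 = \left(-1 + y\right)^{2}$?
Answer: $4056 \sqrt{5} \approx 9069.5$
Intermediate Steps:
$f{\left(y,F \right)} = 4 + \left(-1 + y\right)^{2}$
$a{\left(d,m \right)} = \sqrt{5}$
$\left(47 - 8\right) a{\left(9,3 \right)} f{\left(11,-9 \right)} = \left(47 - 8\right) \sqrt{5} \left(4 + \left(-1 + 11\right)^{2}\right) = 39 \sqrt{5} \left(4 + 10^{2}\right) = 39 \sqrt{5} \left(4 + 100\right) = 39 \sqrt{5} \cdot 104 = 4056 \sqrt{5}$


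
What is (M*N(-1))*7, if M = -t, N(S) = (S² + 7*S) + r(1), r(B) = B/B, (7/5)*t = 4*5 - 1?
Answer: 475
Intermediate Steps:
t = 95/7 (t = 5*(4*5 - 1)/7 = 5*(20 - 1)/7 = (5/7)*19 = 95/7 ≈ 13.571)
r(B) = 1
N(S) = 1 + S² + 7*S (N(S) = (S² + 7*S) + 1 = 1 + S² + 7*S)
M = -95/7 (M = -1*95/7 = -95/7 ≈ -13.571)
(M*N(-1))*7 = -95*(1 + (-1)² + 7*(-1))/7*7 = -95*(1 + 1 - 7)/7*7 = -95/7*(-5)*7 = (475/7)*7 = 475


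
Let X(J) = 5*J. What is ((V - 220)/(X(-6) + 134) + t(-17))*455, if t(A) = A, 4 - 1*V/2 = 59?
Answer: -36715/4 ≈ -9178.8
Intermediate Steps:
V = -110 (V = 8 - 2*59 = 8 - 118 = -110)
((V - 220)/(X(-6) + 134) + t(-17))*455 = ((-110 - 220)/(5*(-6) + 134) - 17)*455 = (-330/(-30 + 134) - 17)*455 = (-330/104 - 17)*455 = (-330*1/104 - 17)*455 = (-165/52 - 17)*455 = -1049/52*455 = -36715/4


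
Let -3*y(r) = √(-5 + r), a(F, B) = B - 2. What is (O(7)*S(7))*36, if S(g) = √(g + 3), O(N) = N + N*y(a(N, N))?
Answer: 252*√10 ≈ 796.89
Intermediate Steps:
a(F, B) = -2 + B
y(r) = -√(-5 + r)/3
O(N) = N - N*√(-7 + N)/3 (O(N) = N + N*(-√(-5 + (-2 + N))/3) = N + N*(-√(-7 + N)/3) = N - N*√(-7 + N)/3)
S(g) = √(3 + g)
(O(7)*S(7))*36 = (((⅓)*7*(3 - √(-7 + 7)))*√(3 + 7))*36 = (((⅓)*7*(3 - √0))*√10)*36 = (((⅓)*7*(3 - 1*0))*√10)*36 = (((⅓)*7*(3 + 0))*√10)*36 = (((⅓)*7*3)*√10)*36 = (7*√10)*36 = 252*√10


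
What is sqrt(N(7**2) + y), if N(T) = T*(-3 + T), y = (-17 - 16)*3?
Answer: sqrt(2155) ≈ 46.422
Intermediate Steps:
y = -99 (y = -33*3 = -99)
sqrt(N(7**2) + y) = sqrt(7**2*(-3 + 7**2) - 99) = sqrt(49*(-3 + 49) - 99) = sqrt(49*46 - 99) = sqrt(2254 - 99) = sqrt(2155)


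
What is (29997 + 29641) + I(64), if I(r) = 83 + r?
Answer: 59785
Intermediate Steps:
(29997 + 29641) + I(64) = (29997 + 29641) + (83 + 64) = 59638 + 147 = 59785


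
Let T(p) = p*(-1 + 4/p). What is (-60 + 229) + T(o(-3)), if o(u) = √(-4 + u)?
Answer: 173 - I*√7 ≈ 173.0 - 2.6458*I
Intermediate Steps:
(-60 + 229) + T(o(-3)) = (-60 + 229) + (4 - √(-4 - 3)) = 169 + (4 - √(-7)) = 169 + (4 - I*√7) = 173 - I*√7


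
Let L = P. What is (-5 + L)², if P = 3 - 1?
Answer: 9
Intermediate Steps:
P = 2
L = 2
(-5 + L)² = (-5 + 2)² = (-3)² = 9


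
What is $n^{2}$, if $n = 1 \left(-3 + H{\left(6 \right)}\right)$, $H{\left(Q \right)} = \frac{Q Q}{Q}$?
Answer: $9$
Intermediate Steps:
$H{\left(Q \right)} = Q$ ($H{\left(Q \right)} = \frac{Q^{2}}{Q} = Q$)
$n = 3$ ($n = 1 \left(-3 + 6\right) = 1 \cdot 3 = 3$)
$n^{2} = 3^{2} = 9$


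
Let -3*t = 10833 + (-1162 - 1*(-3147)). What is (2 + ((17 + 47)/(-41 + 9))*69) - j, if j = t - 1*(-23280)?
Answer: -57430/3 ≈ -19143.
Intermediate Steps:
t = -12818/3 (t = -(10833 + (-1162 - 1*(-3147)))/3 = -(10833 + (-1162 + 3147))/3 = -(10833 + 1985)/3 = -⅓*12818 = -12818/3 ≈ -4272.7)
j = 57022/3 (j = -12818/3 - 1*(-23280) = -12818/3 + 23280 = 57022/3 ≈ 19007.)
(2 + ((17 + 47)/(-41 + 9))*69) - j = (2 + ((17 + 47)/(-41 + 9))*69) - 1*57022/3 = (2 + (64/(-32))*69) - 57022/3 = (2 + (64*(-1/32))*69) - 57022/3 = (2 - 2*69) - 57022/3 = (2 - 138) - 57022/3 = -136 - 57022/3 = -57430/3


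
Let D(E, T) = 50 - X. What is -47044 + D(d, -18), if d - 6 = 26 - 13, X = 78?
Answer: -47072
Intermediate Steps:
d = 19 (d = 6 + (26 - 13) = 6 + 13 = 19)
D(E, T) = -28 (D(E, T) = 50 - 1*78 = 50 - 78 = -28)
-47044 + D(d, -18) = -47044 - 28 = -47072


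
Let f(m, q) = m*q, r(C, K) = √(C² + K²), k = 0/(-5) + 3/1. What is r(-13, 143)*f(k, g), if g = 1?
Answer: 39*√122 ≈ 430.77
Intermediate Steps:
k = 3 (k = 0*(-⅕) + 3*1 = 0 + 3 = 3)
r(-13, 143)*f(k, g) = √((-13)² + 143²)*(3*1) = √(169 + 20449)*3 = √20618*3 = (13*√122)*3 = 39*√122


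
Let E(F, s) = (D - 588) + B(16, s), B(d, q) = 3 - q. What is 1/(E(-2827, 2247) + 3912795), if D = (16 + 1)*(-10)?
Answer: 1/3909793 ≈ 2.5577e-7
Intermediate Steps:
D = -170 (D = 17*(-10) = -170)
E(F, s) = -755 - s (E(F, s) = (-170 - 588) + (3 - s) = -758 + (3 - s) = -755 - s)
1/(E(-2827, 2247) + 3912795) = 1/((-755 - 1*2247) + 3912795) = 1/((-755 - 2247) + 3912795) = 1/(-3002 + 3912795) = 1/3909793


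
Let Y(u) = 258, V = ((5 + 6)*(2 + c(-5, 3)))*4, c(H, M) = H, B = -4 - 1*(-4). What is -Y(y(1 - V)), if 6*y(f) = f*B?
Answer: -258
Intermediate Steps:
B = 0 (B = -4 + 4 = 0)
V = -132 (V = ((5 + 6)*(2 - 5))*4 = (11*(-3))*4 = -33*4 = -132)
y(f) = 0 (y(f) = (f*0)/6 = (1/6)*0 = 0)
-Y(y(1 - V)) = -1*258 = -258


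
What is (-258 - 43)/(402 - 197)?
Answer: -301/205 ≈ -1.4683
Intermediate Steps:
(-258 - 43)/(402 - 197) = -301/205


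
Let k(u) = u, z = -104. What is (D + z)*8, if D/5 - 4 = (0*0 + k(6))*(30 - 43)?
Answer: -3792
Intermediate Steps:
D = -370 (D = 20 + 5*((0*0 + 6)*(30 - 43)) = 20 + 5*((0 + 6)*(-13)) = 20 + 5*(6*(-13)) = 20 + 5*(-78) = 20 - 390 = -370)
(D + z)*8 = (-370 - 104)*8 = -474*8 = -3792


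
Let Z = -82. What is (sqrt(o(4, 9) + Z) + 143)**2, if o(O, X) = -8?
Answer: 20359 + 858*I*sqrt(10) ≈ 20359.0 + 2713.2*I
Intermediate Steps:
(sqrt(o(4, 9) + Z) + 143)**2 = (sqrt(-8 - 82) + 143)**2 = (sqrt(-90) + 143)**2 = (3*I*sqrt(10) + 143)**2 = (143 + 3*I*sqrt(10))**2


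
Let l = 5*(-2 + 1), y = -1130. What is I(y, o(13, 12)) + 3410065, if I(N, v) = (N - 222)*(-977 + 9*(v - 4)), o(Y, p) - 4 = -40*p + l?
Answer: 10632449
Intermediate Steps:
l = -5 (l = 5*(-1) = -5)
o(Y, p) = -1 - 40*p (o(Y, p) = 4 + (-40*p - 5) = 4 + (-5 - 40*p) = -1 - 40*p)
I(N, v) = (-1013 + 9*v)*(-222 + N) (I(N, v) = (-222 + N)*(-977 + 9*(-4 + v)) = (-222 + N)*(-977 + (-36 + 9*v)) = (-222 + N)*(-1013 + 9*v) = (-1013 + 9*v)*(-222 + N))
I(y, o(13, 12)) + 3410065 = (224886 - 1998*(-1 - 40*12) - 1013*(-1130) + 9*(-1130)*(-1 - 40*12)) + 3410065 = (224886 - 1998*(-1 - 480) + 1144690 + 9*(-1130)*(-1 - 480)) + 3410065 = (224886 - 1998*(-481) + 1144690 + 9*(-1130)*(-481)) + 3410065 = (224886 + 961038 + 1144690 + 4891770) + 3410065 = 7222384 + 3410065 = 10632449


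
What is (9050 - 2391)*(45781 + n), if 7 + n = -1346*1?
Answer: 295846052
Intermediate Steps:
n = -1353 (n = -7 - 1346*1 = -7 - 1346 = -1353)
(9050 - 2391)*(45781 + n) = (9050 - 2391)*(45781 - 1353) = 6659*44428 = 295846052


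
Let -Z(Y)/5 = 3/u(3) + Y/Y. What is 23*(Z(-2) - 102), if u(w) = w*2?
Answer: -5037/2 ≈ -2518.5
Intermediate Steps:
u(w) = 2*w
Z(Y) = -15/2 (Z(Y) = -5*(3/((2*3)) + Y/Y) = -5*(3/6 + 1) = -5*(3*(1/6) + 1) = -5*(1/2 + 1) = -5*3/2 = -15/2)
23*(Z(-2) - 102) = 23*(-15/2 - 102) = 23*(-219/2) = -5037/2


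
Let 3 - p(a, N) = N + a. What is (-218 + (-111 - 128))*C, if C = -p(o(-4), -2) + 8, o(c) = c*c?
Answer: -8683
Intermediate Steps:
o(c) = c²
p(a, N) = 3 - N - a (p(a, N) = 3 - (N + a) = 3 + (-N - a) = 3 - N - a)
C = 19 (C = -(3 - 1*(-2) - 1*(-4)²) + 8 = -(3 + 2 - 1*16) + 8 = -(3 + 2 - 16) + 8 = -1*(-11) + 8 = 11 + 8 = 19)
(-218 + (-111 - 128))*C = (-218 + (-111 - 128))*19 = (-218 - 239)*19 = -457*19 = -8683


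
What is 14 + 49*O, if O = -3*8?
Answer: -1162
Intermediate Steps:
O = -24
14 + 49*O = 14 + 49*(-24) = 14 - 1176 = -1162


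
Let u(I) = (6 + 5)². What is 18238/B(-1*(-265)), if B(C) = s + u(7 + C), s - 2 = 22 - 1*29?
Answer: 9119/58 ≈ 157.22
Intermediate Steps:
s = -5 (s = 2 + (22 - 1*29) = 2 + (22 - 29) = 2 - 7 = -5)
u(I) = 121 (u(I) = 11² = 121)
B(C) = 116 (B(C) = -5 + 121 = 116)
18238/B(-1*(-265)) = 18238/116 = 18238*(1/116) = 9119/58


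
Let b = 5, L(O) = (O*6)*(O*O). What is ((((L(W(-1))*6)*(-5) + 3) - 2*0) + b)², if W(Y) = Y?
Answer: 35344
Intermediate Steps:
L(O) = 6*O³ (L(O) = (6*O)*O² = 6*O³)
((((L(W(-1))*6)*(-5) + 3) - 2*0) + b)² = (((((6*(-1)³)*6)*(-5) + 3) - 2*0) + 5)² = (((((6*(-1))*6)*(-5) + 3) + 0) + 5)² = (((-6*6*(-5) + 3) + 0) + 5)² = (((-36*(-5) + 3) + 0) + 5)² = (((180 + 3) + 0) + 5)² = ((183 + 0) + 5)² = (183 + 5)² = 188² = 35344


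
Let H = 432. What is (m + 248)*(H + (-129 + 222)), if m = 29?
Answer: 145425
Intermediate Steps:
(m + 248)*(H + (-129 + 222)) = (29 + 248)*(432 + (-129 + 222)) = 277*(432 + 93) = 277*525 = 145425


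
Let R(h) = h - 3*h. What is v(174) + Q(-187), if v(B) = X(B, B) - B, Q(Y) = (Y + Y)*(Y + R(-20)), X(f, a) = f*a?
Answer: 85080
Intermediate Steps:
R(h) = -2*h
X(f, a) = a*f
Q(Y) = 2*Y*(40 + Y) (Q(Y) = (Y + Y)*(Y - 2*(-20)) = (2*Y)*(Y + 40) = (2*Y)*(40 + Y) = 2*Y*(40 + Y))
v(B) = B**2 - B (v(B) = B*B - B = B**2 - B)
v(174) + Q(-187) = 174*(-1 + 174) + 2*(-187)*(40 - 187) = 174*173 + 2*(-187)*(-147) = 30102 + 54978 = 85080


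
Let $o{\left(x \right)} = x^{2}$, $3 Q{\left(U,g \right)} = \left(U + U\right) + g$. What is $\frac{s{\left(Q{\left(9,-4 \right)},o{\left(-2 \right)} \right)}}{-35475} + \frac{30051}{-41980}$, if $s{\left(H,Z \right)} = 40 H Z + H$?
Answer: $- \frac{658560119}{893544300} \approx -0.73702$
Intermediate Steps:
$Q{\left(U,g \right)} = \frac{g}{3} + \frac{2 U}{3}$ ($Q{\left(U,g \right)} = \frac{\left(U + U\right) + g}{3} = \frac{2 U + g}{3} = \frac{g + 2 U}{3} = \frac{g}{3} + \frac{2 U}{3}$)
$s{\left(H,Z \right)} = H + 40 H Z$ ($s{\left(H,Z \right)} = 40 H Z + H = H + 40 H Z$)
$\frac{s{\left(Q{\left(9,-4 \right)},o{\left(-2 \right)} \right)}}{-35475} + \frac{30051}{-41980} = \frac{\left(\frac{1}{3} \left(-4\right) + \frac{2}{3} \cdot 9\right) \left(1 + 40 \left(-2\right)^{2}\right)}{-35475} + \frac{30051}{-41980} = \left(- \frac{4}{3} + 6\right) \left(1 + 40 \cdot 4\right) \left(- \frac{1}{35475}\right) + 30051 \left(- \frac{1}{41980}\right) = \frac{14 \left(1 + 160\right)}{3} \left(- \frac{1}{35475}\right) - \frac{30051}{41980} = \frac{14}{3} \cdot 161 \left(- \frac{1}{35475}\right) - \frac{30051}{41980} = \frac{2254}{3} \left(- \frac{1}{35475}\right) - \frac{30051}{41980} = - \frac{2254}{106425} - \frac{30051}{41980} = - \frac{658560119}{893544300}$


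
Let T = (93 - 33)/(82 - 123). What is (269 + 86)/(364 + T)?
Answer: 14555/14864 ≈ 0.97921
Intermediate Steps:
T = -60/41 (T = 60/(-41) = 60*(-1/41) = -60/41 ≈ -1.4634)
(269 + 86)/(364 + T) = (269 + 86)/(364 - 60/41) = 355/(14864/41) = 355*(41/14864) = 14555/14864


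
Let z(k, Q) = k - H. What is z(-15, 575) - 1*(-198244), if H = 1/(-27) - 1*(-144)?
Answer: 5348296/27 ≈ 1.9809e+5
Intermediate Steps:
H = 3887/27 (H = -1/27 + 144 = 3887/27 ≈ 143.96)
z(k, Q) = -3887/27 + k (z(k, Q) = k - 1*3887/27 = k - 3887/27 = -3887/27 + k)
z(-15, 575) - 1*(-198244) = (-3887/27 - 15) - 1*(-198244) = -4292/27 + 198244 = 5348296/27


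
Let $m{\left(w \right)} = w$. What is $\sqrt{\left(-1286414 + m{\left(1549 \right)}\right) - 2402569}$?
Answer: $i \sqrt{3687434} \approx 1920.3 i$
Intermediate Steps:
$\sqrt{\left(-1286414 + m{\left(1549 \right)}\right) - 2402569} = \sqrt{\left(-1286414 + 1549\right) - 2402569} = \sqrt{-1284865 - 2402569} = \sqrt{-3687434} = i \sqrt{3687434}$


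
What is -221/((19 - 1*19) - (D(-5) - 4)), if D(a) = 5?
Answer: 221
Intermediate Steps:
-221/((19 - 1*19) - (D(-5) - 4)) = -221/((19 - 1*19) - (5 - 4)) = -221/((19 - 19) - 1*1) = -221/(0 - 1) = -221/(-1) = -221*(-1) = 221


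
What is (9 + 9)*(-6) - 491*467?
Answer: -229405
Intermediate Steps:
(9 + 9)*(-6) - 491*467 = 18*(-6) - 229297 = -108 - 229297 = -229405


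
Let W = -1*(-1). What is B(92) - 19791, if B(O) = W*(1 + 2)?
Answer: -19788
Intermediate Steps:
W = 1
B(O) = 3 (B(O) = 1*(1 + 2) = 1*3 = 3)
B(92) - 19791 = 3 - 19791 = -19788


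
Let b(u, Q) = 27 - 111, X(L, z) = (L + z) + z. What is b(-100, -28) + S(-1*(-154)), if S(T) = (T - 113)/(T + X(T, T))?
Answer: -51703/616 ≈ -83.933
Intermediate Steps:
X(L, z) = L + 2*z
S(T) = (-113 + T)/(4*T) (S(T) = (T - 113)/(T + (T + 2*T)) = (-113 + T)/(T + 3*T) = (-113 + T)/((4*T)) = (-113 + T)*(1/(4*T)) = (-113 + T)/(4*T))
b(u, Q) = -84
b(-100, -28) + S(-1*(-154)) = -84 + (-113 - 1*(-154))/(4*((-1*(-154)))) = -84 + (1/4)*(-113 + 154)/154 = -84 + (1/4)*(1/154)*41 = -84 + 41/616 = -51703/616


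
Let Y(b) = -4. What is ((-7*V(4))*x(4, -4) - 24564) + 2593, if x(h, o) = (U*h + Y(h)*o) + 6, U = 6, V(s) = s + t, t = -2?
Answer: -22615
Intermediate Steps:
V(s) = -2 + s (V(s) = s - 2 = -2 + s)
x(h, o) = 6 - 4*o + 6*h (x(h, o) = (6*h - 4*o) + 6 = (-4*o + 6*h) + 6 = 6 - 4*o + 6*h)
((-7*V(4))*x(4, -4) - 24564) + 2593 = ((-7*(-2 + 4))*(6 - 4*(-4) + 6*4) - 24564) + 2593 = ((-7*2)*(6 + 16 + 24) - 24564) + 2593 = (-14*46 - 24564) + 2593 = (-644 - 24564) + 2593 = -25208 + 2593 = -22615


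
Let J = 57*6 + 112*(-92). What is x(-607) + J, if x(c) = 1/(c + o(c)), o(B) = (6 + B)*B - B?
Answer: -3634207333/364807 ≈ -9962.0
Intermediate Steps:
o(B) = -B + B*(6 + B) (o(B) = B*(6 + B) - B = -B + B*(6 + B))
J = -9962 (J = 342 - 10304 = -9962)
x(c) = 1/(c + c*(5 + c))
x(-607) + J = 1/((-607)*(6 - 607)) - 9962 = -1/607/(-601) - 9962 = -1/607*(-1/601) - 9962 = 1/364807 - 9962 = -3634207333/364807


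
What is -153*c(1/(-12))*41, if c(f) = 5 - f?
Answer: -127551/4 ≈ -31888.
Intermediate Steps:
-153*c(1/(-12))*41 = -153*(5 - 1/(-12))*41 = -153*(5 - 1*(-1/12))*41 = -153*(5 + 1/12)*41 = -153*61/12*41 = -3111/4*41 = -127551/4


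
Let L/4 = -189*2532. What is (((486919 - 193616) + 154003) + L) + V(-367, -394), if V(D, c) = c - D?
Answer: -1466913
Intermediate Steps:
L = -1914192 (L = 4*(-189*2532) = 4*(-478548) = -1914192)
(((486919 - 193616) + 154003) + L) + V(-367, -394) = (((486919 - 193616) + 154003) - 1914192) + (-394 - 1*(-367)) = ((293303 + 154003) - 1914192) + (-394 + 367) = (447306 - 1914192) - 27 = -1466886 - 27 = -1466913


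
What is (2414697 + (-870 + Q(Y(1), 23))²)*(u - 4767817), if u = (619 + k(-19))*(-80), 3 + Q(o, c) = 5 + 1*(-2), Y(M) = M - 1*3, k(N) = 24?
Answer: -15284741043429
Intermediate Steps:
Y(M) = -3 + M (Y(M) = M - 3 = -3 + M)
Q(o, c) = 0 (Q(o, c) = -3 + (5 + 1*(-2)) = -3 + (5 - 2) = -3 + 3 = 0)
u = -51440 (u = (619 + 24)*(-80) = 643*(-80) = -51440)
(2414697 + (-870 + Q(Y(1), 23))²)*(u - 4767817) = (2414697 + (-870 + 0)²)*(-51440 - 4767817) = (2414697 + (-870)²)*(-4819257) = (2414697 + 756900)*(-4819257) = 3171597*(-4819257) = -15284741043429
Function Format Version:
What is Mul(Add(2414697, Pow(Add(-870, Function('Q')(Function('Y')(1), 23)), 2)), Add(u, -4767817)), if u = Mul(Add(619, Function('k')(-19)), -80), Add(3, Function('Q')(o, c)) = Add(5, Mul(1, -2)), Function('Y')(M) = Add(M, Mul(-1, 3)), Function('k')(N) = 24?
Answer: -15284741043429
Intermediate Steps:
Function('Y')(M) = Add(-3, M) (Function('Y')(M) = Add(M, -3) = Add(-3, M))
Function('Q')(o, c) = 0 (Function('Q')(o, c) = Add(-3, Add(5, Mul(1, -2))) = Add(-3, Add(5, -2)) = Add(-3, 3) = 0)
u = -51440 (u = Mul(Add(619, 24), -80) = Mul(643, -80) = -51440)
Mul(Add(2414697, Pow(Add(-870, Function('Q')(Function('Y')(1), 23)), 2)), Add(u, -4767817)) = Mul(Add(2414697, Pow(Add(-870, 0), 2)), Add(-51440, -4767817)) = Mul(Add(2414697, Pow(-870, 2)), -4819257) = Mul(Add(2414697, 756900), -4819257) = Mul(3171597, -4819257) = -15284741043429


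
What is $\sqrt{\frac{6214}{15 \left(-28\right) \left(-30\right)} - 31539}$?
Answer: $\frac{i \sqrt{1390848151}}{210} \approx 177.59 i$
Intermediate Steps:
$\sqrt{\frac{6214}{15 \left(-28\right) \left(-30\right)} - 31539} = \sqrt{\frac{6214}{\left(-420\right) \left(-30\right)} - 31539} = \sqrt{\frac{6214}{12600} - 31539} = \sqrt{6214 \cdot \frac{1}{12600} - 31539} = \sqrt{\frac{3107}{6300} - 31539} = \sqrt{- \frac{198692593}{6300}} = \frac{i \sqrt{1390848151}}{210}$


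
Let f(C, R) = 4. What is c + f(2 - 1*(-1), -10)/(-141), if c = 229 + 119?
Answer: 49064/141 ≈ 347.97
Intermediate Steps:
c = 348
c + f(2 - 1*(-1), -10)/(-141) = 348 + 4/(-141) = 348 + 4*(-1/141) = 348 - 4/141 = 49064/141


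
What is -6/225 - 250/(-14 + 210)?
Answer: -9571/7350 ≈ -1.3022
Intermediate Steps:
-6/225 - 250/(-14 + 210) = -6*1/225 - 250/196 = -2/75 - 250*1/196 = -2/75 - 125/98 = -9571/7350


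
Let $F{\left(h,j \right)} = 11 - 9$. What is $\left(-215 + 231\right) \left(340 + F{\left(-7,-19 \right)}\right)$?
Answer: $5472$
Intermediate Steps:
$F{\left(h,j \right)} = 2$
$\left(-215 + 231\right) \left(340 + F{\left(-7,-19 \right)}\right) = \left(-215 + 231\right) \left(340 + 2\right) = 16 \cdot 342 = 5472$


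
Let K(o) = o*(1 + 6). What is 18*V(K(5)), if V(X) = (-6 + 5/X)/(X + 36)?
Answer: -738/497 ≈ -1.4849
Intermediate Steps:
K(o) = 7*o (K(o) = o*7 = 7*o)
V(X) = (-6 + 5/X)/(36 + X)
18*V(K(5)) = 18*((5 - 42*5)/(((7*5))*(36 + 7*5))) = 18*((5 - 6*35)/(35*(36 + 35))) = 18*((1/35)*(5 - 210)/71) = 18*((1/35)*(1/71)*(-205)) = 18*(-41/497) = -738/497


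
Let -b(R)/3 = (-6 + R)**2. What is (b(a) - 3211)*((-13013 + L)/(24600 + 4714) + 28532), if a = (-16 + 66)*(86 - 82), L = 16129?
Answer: -48560394726758/14657 ≈ -3.3131e+9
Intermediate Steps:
a = 200 (a = 50*4 = 200)
b(R) = -3*(-6 + R)**2
(b(a) - 3211)*((-13013 + L)/(24600 + 4714) + 28532) = (-3*(-6 + 200)**2 - 3211)*((-13013 + 16129)/(24600 + 4714) + 28532) = (-3*194**2 - 3211)*(3116/29314 + 28532) = (-3*37636 - 3211)*(3116*(1/29314) + 28532) = (-112908 - 3211)*(1558/14657 + 28532) = -116119*418195082/14657 = -48560394726758/14657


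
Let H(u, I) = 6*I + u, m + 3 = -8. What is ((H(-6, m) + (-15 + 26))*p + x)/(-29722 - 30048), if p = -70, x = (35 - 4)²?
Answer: -5231/59770 ≈ -0.087519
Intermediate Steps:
x = 961 (x = 31² = 961)
m = -11 (m = -3 - 8 = -11)
H(u, I) = u + 6*I
((H(-6, m) + (-15 + 26))*p + x)/(-29722 - 30048) = (((-6 + 6*(-11)) + (-15 + 26))*(-70) + 961)/(-29722 - 30048) = (((-6 - 66) + 11)*(-70) + 961)/(-59770) = ((-72 + 11)*(-70) + 961)*(-1/59770) = (-61*(-70) + 961)*(-1/59770) = (4270 + 961)*(-1/59770) = 5231*(-1/59770) = -5231/59770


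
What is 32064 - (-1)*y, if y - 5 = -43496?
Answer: -11427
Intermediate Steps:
y = -43491 (y = 5 - 43496 = -43491)
32064 - (-1)*y = 32064 - (-1)*(-43491) = 32064 - 1*43491 = 32064 - 43491 = -11427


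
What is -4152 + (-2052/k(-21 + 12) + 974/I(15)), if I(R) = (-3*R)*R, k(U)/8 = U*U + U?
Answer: -44895659/10800 ≈ -4157.0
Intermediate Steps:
k(U) = 8*U + 8*U**2 (k(U) = 8*(U*U + U) = 8*(U**2 + U) = 8*(U + U**2) = 8*U + 8*U**2)
I(R) = -3*R**2
-4152 + (-2052/k(-21 + 12) + 974/I(15)) = -4152 + (-2052*1/(8*(1 + (-21 + 12))*(-21 + 12)) + 974/((-3*15**2))) = -4152 + (-2052*(-1/(72*(1 - 9))) + 974/((-3*225))) = -4152 + (-2052/(8*(-9)*(-8)) + 974/(-675)) = -4152 + (-2052/576 + 974*(-1/675)) = -4152 + (-2052*1/576 - 974/675) = -4152 + (-57/16 - 974/675) = -4152 - 54059/10800 = -44895659/10800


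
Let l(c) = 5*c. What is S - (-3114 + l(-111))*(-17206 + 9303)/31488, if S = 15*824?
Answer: 120065191/10496 ≈ 11439.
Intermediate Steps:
S = 12360
S - (-3114 + l(-111))*(-17206 + 9303)/31488 = 12360 - (-3114 + 5*(-111))*(-17206 + 9303)/31488 = 12360 - (-3114 - 555)*(-7903)/31488 = 12360 - (-3669*(-7903))/31488 = 12360 - 28996107/31488 = 12360 - 1*9665369/10496 = 12360 - 9665369/10496 = 120065191/10496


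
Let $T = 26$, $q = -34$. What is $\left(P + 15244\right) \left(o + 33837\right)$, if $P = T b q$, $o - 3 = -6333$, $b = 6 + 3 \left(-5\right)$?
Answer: $638162400$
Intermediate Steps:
$b = -9$ ($b = 6 - 15 = -9$)
$o = -6330$ ($o = 3 - 6333 = -6330$)
$P = 7956$ ($P = 26 \left(-9\right) \left(-34\right) = \left(-234\right) \left(-34\right) = 7956$)
$\left(P + 15244\right) \left(o + 33837\right) = \left(7956 + 15244\right) \left(-6330 + 33837\right) = 23200 \cdot 27507 = 638162400$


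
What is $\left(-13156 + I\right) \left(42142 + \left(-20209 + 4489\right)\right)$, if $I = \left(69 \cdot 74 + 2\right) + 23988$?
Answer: $421166680$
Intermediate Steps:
$I = 29096$ ($I = \left(5106 + 2\right) + 23988 = 5108 + 23988 = 29096$)
$\left(-13156 + I\right) \left(42142 + \left(-20209 + 4489\right)\right) = \left(-13156 + 29096\right) \left(42142 + \left(-20209 + 4489\right)\right) = 15940 \left(42142 - 15720\right) = 15940 \cdot 26422 = 421166680$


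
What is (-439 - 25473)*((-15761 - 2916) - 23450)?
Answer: 1091594824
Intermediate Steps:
(-439 - 25473)*((-15761 - 2916) - 23450) = -25912*(-18677 - 23450) = -25912*(-42127) = 1091594824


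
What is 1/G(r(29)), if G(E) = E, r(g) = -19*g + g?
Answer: -1/522 ≈ -0.0019157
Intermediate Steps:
r(g) = -18*g
1/G(r(29)) = 1/(-18*29) = 1/(-522) = -1/522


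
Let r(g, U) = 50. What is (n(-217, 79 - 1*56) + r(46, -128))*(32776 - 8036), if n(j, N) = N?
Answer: 1806020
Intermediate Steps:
(n(-217, 79 - 1*56) + r(46, -128))*(32776 - 8036) = ((79 - 1*56) + 50)*(32776 - 8036) = ((79 - 56) + 50)*24740 = (23 + 50)*24740 = 73*24740 = 1806020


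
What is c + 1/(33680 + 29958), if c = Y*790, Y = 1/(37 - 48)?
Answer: -50274009/700018 ≈ -71.818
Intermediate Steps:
Y = -1/11 (Y = 1/(-11) = -1/11 ≈ -0.090909)
c = -790/11 (c = -1/11*790 = -790/11 ≈ -71.818)
c + 1/(33680 + 29958) = -790/11 + 1/(33680 + 29958) = -790/11 + 1/63638 = -50274009/700018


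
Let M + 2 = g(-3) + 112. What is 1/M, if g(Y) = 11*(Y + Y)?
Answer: 1/44 ≈ 0.022727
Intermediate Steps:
g(Y) = 22*Y (g(Y) = 11*(2*Y) = 22*Y)
M = 44 (M = -2 + (22*(-3) + 112) = -2 + (-66 + 112) = -2 + 46 = 44)
1/M = 1/44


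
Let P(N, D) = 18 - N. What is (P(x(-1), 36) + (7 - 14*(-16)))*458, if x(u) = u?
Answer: 114500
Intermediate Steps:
(P(x(-1), 36) + (7 - 14*(-16)))*458 = ((18 - 1*(-1)) + (7 - 14*(-16)))*458 = ((18 + 1) + (7 + 224))*458 = (19 + 231)*458 = 250*458 = 114500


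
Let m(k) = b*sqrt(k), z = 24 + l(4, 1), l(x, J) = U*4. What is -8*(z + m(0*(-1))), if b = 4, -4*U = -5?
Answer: -232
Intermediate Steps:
U = 5/4 (U = -1/4*(-5) = 5/4 ≈ 1.2500)
l(x, J) = 5 (l(x, J) = (5/4)*4 = 5)
z = 29 (z = 24 + 5 = 29)
m(k) = 4*sqrt(k)
-8*(z + m(0*(-1))) = -8*(29 + 4*sqrt(0*(-1))) = -8*(29 + 4*sqrt(0)) = -8*(29 + 4*0) = -8*(29 + 0) = -8*29 = -232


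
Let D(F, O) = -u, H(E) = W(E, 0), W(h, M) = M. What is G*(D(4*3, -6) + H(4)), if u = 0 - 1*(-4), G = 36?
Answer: -144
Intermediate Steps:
H(E) = 0
u = 4 (u = 0 + 4 = 4)
D(F, O) = -4 (D(F, O) = -1*4 = -4)
G*(D(4*3, -6) + H(4)) = 36*(-4 + 0) = 36*(-4) = -144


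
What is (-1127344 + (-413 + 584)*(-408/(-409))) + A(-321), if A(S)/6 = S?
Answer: -461801662/409 ≈ -1.1291e+6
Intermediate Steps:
A(S) = 6*S
(-1127344 + (-413 + 584)*(-408/(-409))) + A(-321) = (-1127344 + (-413 + 584)*(-408/(-409))) + 6*(-321) = (-1127344 + 171*(-408*(-1/409))) - 1926 = (-1127344 + 171*(408/409)) - 1926 = (-1127344 + 69768/409) - 1926 = -461013928/409 - 1926 = -461801662/409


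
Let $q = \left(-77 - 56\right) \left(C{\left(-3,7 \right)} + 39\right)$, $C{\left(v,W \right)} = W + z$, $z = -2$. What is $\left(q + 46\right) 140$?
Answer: $-812840$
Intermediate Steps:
$C{\left(v,W \right)} = -2 + W$ ($C{\left(v,W \right)} = W - 2 = -2 + W$)
$q = -5852$ ($q = \left(-77 - 56\right) \left(\left(-2 + 7\right) + 39\right) = - 133 \left(5 + 39\right) = \left(-133\right) 44 = -5852$)
$\left(q + 46\right) 140 = \left(-5852 + 46\right) 140 = \left(-5806\right) 140 = -812840$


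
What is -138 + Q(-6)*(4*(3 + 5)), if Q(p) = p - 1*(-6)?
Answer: -138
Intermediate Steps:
Q(p) = 6 + p (Q(p) = p + 6 = 6 + p)
-138 + Q(-6)*(4*(3 + 5)) = -138 + (6 - 6)*(4*(3 + 5)) = -138 + 0*(4*8) = -138 + 0*32 = -138 + 0 = -138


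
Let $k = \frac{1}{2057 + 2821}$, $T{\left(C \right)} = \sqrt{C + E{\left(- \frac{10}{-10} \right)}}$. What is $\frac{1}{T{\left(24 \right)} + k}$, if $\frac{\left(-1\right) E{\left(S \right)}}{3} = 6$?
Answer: $- \frac{4878}{142769303} + \frac{23794884 \sqrt{6}}{142769303} \approx 0.40821$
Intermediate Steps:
$E{\left(S \right)} = -18$ ($E{\left(S \right)} = \left(-3\right) 6 = -18$)
$T{\left(C \right)} = \sqrt{-18 + C}$ ($T{\left(C \right)} = \sqrt{C - 18} = \sqrt{-18 + C}$)
$k = \frac{1}{4878} \approx 0.000205$
$\frac{1}{T{\left(24 \right)} + k} = \frac{1}{\sqrt{-18 + 24} + \frac{1}{4878}} = \frac{1}{\sqrt{6} + \frac{1}{4878}} = \frac{1}{\frac{1}{4878} + \sqrt{6}}$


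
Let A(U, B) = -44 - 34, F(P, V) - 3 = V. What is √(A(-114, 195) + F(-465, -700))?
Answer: 5*I*√31 ≈ 27.839*I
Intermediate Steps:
F(P, V) = 3 + V
A(U, B) = -78
√(A(-114, 195) + F(-465, -700)) = √(-78 + (3 - 700)) = √(-78 - 697) = √(-775) = 5*I*√31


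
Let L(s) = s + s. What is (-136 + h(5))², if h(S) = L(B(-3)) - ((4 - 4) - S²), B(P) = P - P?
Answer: 12321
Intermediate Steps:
B(P) = 0
L(s) = 2*s
h(S) = S² (h(S) = 2*0 - ((4 - 4) - S²) = 0 - (0 - S²) = 0 - (-1)*S² = 0 + S² = S²)
(-136 + h(5))² = (-136 + 5²)² = (-136 + 25)² = (-111)² = 12321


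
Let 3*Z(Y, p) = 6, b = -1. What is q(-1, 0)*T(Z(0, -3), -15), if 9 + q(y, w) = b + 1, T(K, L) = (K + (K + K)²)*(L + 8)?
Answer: 1134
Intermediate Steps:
Z(Y, p) = 2 (Z(Y, p) = (⅓)*6 = 2)
T(K, L) = (8 + L)*(K + 4*K²) (T(K, L) = (K + (2*K)²)*(8 + L) = (K + 4*K²)*(8 + L) = (8 + L)*(K + 4*K²))
q(y, w) = -9 (q(y, w) = -9 + (-1 + 1) = -9 + 0 = -9)
q(-1, 0)*T(Z(0, -3), -15) = -18*(8 - 15 + 32*2 + 4*2*(-15)) = -18*(8 - 15 + 64 - 120) = -18*(-63) = -9*(-126) = 1134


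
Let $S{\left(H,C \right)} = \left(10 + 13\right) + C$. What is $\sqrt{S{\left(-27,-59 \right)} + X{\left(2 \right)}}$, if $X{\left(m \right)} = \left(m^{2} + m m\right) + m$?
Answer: $i \sqrt{26} \approx 5.099 i$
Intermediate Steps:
$X{\left(m \right)} = m + 2 m^{2}$ ($X{\left(m \right)} = \left(m^{2} + m^{2}\right) + m = 2 m^{2} + m = m + 2 m^{2}$)
$S{\left(H,C \right)} = 23 + C$
$\sqrt{S{\left(-27,-59 \right)} + X{\left(2 \right)}} = \sqrt{\left(23 - 59\right) + 2 \left(1 + 2 \cdot 2\right)} = \sqrt{-36 + 2 \left(1 + 4\right)} = \sqrt{-36 + 2 \cdot 5} = \sqrt{-36 + 10} = \sqrt{-26} = i \sqrt{26}$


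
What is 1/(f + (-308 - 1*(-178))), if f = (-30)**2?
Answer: 1/770 ≈ 0.0012987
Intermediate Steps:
f = 900
1/(f + (-308 - 1*(-178))) = 1/(900 + (-308 - 1*(-178))) = 1/(900 + (-308 + 178)) = 1/(900 - 130) = 1/770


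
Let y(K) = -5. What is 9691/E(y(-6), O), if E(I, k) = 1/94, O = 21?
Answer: 910954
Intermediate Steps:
E(I, k) = 1/94
9691/E(y(-6), O) = 9691/(1/94) = 9691*94 = 910954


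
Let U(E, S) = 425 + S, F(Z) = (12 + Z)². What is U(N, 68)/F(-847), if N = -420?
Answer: 493/697225 ≈ 0.00070709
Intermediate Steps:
U(N, 68)/F(-847) = (425 + 68)/((12 - 847)²) = 493/((-835)²) = 493/697225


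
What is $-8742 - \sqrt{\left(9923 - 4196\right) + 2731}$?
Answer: $-8742 - \sqrt{8458} \approx -8834.0$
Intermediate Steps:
$-8742 - \sqrt{\left(9923 - 4196\right) + 2731} = -8742 - \sqrt{5727 + 2731} = -8742 - \sqrt{8458}$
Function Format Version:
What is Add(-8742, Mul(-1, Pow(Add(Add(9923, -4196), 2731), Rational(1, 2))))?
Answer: Add(-8742, Mul(-1, Pow(8458, Rational(1, 2)))) ≈ -8834.0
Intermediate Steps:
Add(-8742, Mul(-1, Pow(Add(Add(9923, -4196), 2731), Rational(1, 2)))) = Add(-8742, Mul(-1, Pow(Add(5727, 2731), Rational(1, 2)))) = Add(-8742, Mul(-1, Pow(8458, Rational(1, 2))))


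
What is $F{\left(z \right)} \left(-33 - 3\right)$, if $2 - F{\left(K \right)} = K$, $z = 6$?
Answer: $144$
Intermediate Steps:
$F{\left(K \right)} = 2 - K$
$F{\left(z \right)} \left(-33 - 3\right) = \left(2 - 6\right) \left(-33 - 3\right) = \left(2 - 6\right) \left(-36\right) = \left(-4\right) \left(-36\right) = 144$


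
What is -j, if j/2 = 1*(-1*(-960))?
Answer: -1920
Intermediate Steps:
j = 1920 (j = 2*(1*(-1*(-960))) = 2*(1*960) = 2*960 = 1920)
-j = -1*1920 = -1920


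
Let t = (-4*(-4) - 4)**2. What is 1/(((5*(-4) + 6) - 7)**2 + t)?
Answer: 1/585 ≈ 0.0017094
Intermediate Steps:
t = 144 (t = (16 - 4)**2 = 12**2 = 144)
1/(((5*(-4) + 6) - 7)**2 + t) = 1/(((5*(-4) + 6) - 7)**2 + 144) = 1/(((-20 + 6) - 7)**2 + 144) = 1/((-14 - 7)**2 + 144) = 1/((-21)**2 + 144) = 1/(441 + 144) = 1/585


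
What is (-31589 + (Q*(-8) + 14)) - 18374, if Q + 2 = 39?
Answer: -50245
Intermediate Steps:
Q = 37 (Q = -2 + 39 = 37)
(-31589 + (Q*(-8) + 14)) - 18374 = (-31589 + (37*(-8) + 14)) - 18374 = (-31589 + (-296 + 14)) - 18374 = (-31589 - 282) - 18374 = -31871 - 18374 = -50245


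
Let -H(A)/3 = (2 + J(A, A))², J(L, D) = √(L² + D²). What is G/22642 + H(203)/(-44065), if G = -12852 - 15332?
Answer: 2178334406/498859865 + 348*√2/6295 ≈ 4.4448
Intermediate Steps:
J(L, D) = √(D² + L²)
H(A) = -3*(2 + √2*√(A²))² (H(A) = -3*(2 + √(A² + A²))² = -3*(2 + √(2*A²))² = -3*(2 + √2*√(A²))²)
G = -28184
G/22642 + H(203)/(-44065) = -28184/22642 - 3*(2 + √2*√(203²))²/(-44065) = -28184*1/22642 - 3*(2 + √2*√41209)²*(-1/44065) = -14092/11321 - 3*(2 + √2*203)²*(-1/44065) = -14092/11321 - 3*(2 + 203*√2)²*(-1/44065) = -14092/11321 + 3*(2 + 203*√2)²/44065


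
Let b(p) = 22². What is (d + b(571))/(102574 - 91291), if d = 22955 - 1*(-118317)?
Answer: 47252/3761 ≈ 12.564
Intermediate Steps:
d = 141272 (d = 22955 + 118317 = 141272)
b(p) = 484
(d + b(571))/(102574 - 91291) = (141272 + 484)/(102574 - 91291) = 141756/11283 = 141756*(1/11283) = 47252/3761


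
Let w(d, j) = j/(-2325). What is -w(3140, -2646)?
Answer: -882/775 ≈ -1.1381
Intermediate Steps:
w(d, j) = -j/2325 (w(d, j) = j*(-1/2325) = -j/2325)
-w(3140, -2646) = -(-1)*(-2646)/2325 = -1*882/775 = -882/775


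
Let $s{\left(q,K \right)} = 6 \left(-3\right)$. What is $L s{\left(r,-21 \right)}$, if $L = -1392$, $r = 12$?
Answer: $25056$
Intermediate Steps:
$s{\left(q,K \right)} = -18$
$L s{\left(r,-21 \right)} = \left(-1392\right) \left(-18\right) = 25056$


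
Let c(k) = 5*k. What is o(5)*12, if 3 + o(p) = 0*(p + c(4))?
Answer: -36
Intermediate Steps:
o(p) = -3 (o(p) = -3 + 0*(p + 5*4) = -3 + 0*(p + 20) = -3 + 0*(20 + p) = -3 + 0 = -3)
o(5)*12 = -3*12 = -36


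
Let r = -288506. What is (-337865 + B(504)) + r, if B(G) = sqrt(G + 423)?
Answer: -626371 + 3*sqrt(103) ≈ -6.2634e+5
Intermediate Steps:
B(G) = sqrt(423 + G)
(-337865 + B(504)) + r = (-337865 + sqrt(423 + 504)) - 288506 = (-337865 + sqrt(927)) - 288506 = (-337865 + 3*sqrt(103)) - 288506 = -626371 + 3*sqrt(103)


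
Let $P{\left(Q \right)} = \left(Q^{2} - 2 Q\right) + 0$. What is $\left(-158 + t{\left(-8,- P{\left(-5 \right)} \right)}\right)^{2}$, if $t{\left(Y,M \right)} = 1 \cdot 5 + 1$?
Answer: $23104$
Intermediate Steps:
$P{\left(Q \right)} = Q^{2} - 2 Q$
$t{\left(Y,M \right)} = 6$ ($t{\left(Y,M \right)} = 5 + 1 = 6$)
$\left(-158 + t{\left(-8,- P{\left(-5 \right)} \right)}\right)^{2} = \left(-158 + 6\right)^{2} = \left(-152\right)^{2} = 23104$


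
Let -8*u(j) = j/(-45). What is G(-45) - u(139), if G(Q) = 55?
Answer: 19661/360 ≈ 54.614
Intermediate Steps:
u(j) = j/360 (u(j) = -j/(8*(-45)) = -j*(-1)/(8*45) = -(-1)*j/360 = j/360)
G(-45) - u(139) = 55 - 139/360 = 19661/360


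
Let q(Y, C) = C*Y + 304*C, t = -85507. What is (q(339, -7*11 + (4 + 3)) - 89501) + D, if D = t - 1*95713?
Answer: -315731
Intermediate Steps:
q(Y, C) = 304*C + C*Y
D = -181220 (D = -85507 - 1*95713 = -85507 - 95713 = -181220)
(q(339, -7*11 + (4 + 3)) - 89501) + D = ((-7*11 + (4 + 3))*(304 + 339) - 89501) - 181220 = ((-77 + 7)*643 - 89501) - 181220 = (-70*643 - 89501) - 181220 = (-45010 - 89501) - 181220 = -134511 - 181220 = -315731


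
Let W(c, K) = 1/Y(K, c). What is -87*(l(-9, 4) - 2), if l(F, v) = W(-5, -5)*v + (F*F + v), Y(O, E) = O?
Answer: -35757/5 ≈ -7151.4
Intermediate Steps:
W(c, K) = 1/K
l(F, v) = F² + 4*v/5 (l(F, v) = v/(-5) + (F*F + v) = -v/5 + (F² + v) = -v/5 + (v + F²) = F² + 4*v/5)
-87*(l(-9, 4) - 2) = -87*(((-9)² + (⅘)*4) - 2) = -87*((81 + 16/5) - 2) = -87*(421/5 - 2) = -87*411/5 = -35757/5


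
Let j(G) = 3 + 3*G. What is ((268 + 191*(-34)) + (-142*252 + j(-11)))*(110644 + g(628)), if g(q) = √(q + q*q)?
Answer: -4651473760 - 84080*√98753 ≈ -4.6779e+9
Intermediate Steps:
g(q) = √(q + q²)
((268 + 191*(-34)) + (-142*252 + j(-11)))*(110644 + g(628)) = ((268 + 191*(-34)) + (-142*252 + (3 + 3*(-11))))*(110644 + √(628*(1 + 628))) = ((268 - 6494) + (-35784 + (3 - 33)))*(110644 + √(628*629)) = (-6226 + (-35784 - 30))*(110644 + √395012) = (-6226 - 35814)*(110644 + 2*√98753) = -42040*(110644 + 2*√98753) = -4651473760 - 84080*√98753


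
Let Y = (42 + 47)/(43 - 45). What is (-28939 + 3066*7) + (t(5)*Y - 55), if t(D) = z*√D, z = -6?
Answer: -7532 + 267*√5 ≈ -6935.0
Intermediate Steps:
t(D) = -6*√D
Y = -89/2 (Y = 89/(-2) = 89*(-½) = -89/2 ≈ -44.500)
(-28939 + 3066*7) + (t(5)*Y - 55) = (-28939 + 3066*7) + (-6*√5*(-89/2) - 55) = (-28939 + 21462) + (267*√5 - 55) = -7477 + (-55 + 267*√5) = -7532 + 267*√5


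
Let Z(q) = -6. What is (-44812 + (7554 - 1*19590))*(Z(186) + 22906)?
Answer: -1301819200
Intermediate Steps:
(-44812 + (7554 - 1*19590))*(Z(186) + 22906) = (-44812 + (7554 - 1*19590))*(-6 + 22906) = (-44812 + (7554 - 19590))*22900 = (-44812 - 12036)*22900 = -56848*22900 = -1301819200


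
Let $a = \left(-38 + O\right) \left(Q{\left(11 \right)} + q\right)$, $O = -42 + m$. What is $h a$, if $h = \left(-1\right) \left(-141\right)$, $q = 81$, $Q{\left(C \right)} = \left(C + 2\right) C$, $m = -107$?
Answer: $-5906208$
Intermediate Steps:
$Q{\left(C \right)} = C \left(2 + C\right)$ ($Q{\left(C \right)} = \left(2 + C\right) C = C \left(2 + C\right)$)
$O = -149$ ($O = -42 - 107 = -149$)
$h = 141$
$a = -41888$ ($a = \left(-38 - 149\right) \left(11 \left(2 + 11\right) + 81\right) = - 187 \left(11 \cdot 13 + 81\right) = - 187 \left(143 + 81\right) = \left(-187\right) 224 = -41888$)
$h a = 141 \left(-41888\right) = -5906208$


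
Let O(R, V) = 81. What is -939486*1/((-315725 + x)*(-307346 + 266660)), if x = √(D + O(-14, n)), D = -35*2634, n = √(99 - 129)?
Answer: -49436536225/675946135604254 - 156581*I*√92109/675946135604254 ≈ -7.3137e-5 - 7.0304e-8*I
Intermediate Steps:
n = I*√30 (n = √(-30) = I*√30 ≈ 5.4772*I)
D = -92190
x = I*√92109 (x = √(-92190 + 81) = √(-92109) = I*√92109 ≈ 303.49*I)
-939486*1/((-315725 + x)*(-307346 + 266660)) = -939486*1/((-315725 + I*√92109)*(-307346 + 266660)) = -939486*(-1/(40686*(-315725 + I*√92109))) = -939486/(12845587350 - 40686*I*√92109)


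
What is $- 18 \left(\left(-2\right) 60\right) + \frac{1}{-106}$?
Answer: $\frac{228959}{106} \approx 2160.0$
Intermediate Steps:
$- 18 \left(\left(-2\right) 60\right) + \frac{1}{-106} = \left(-18\right) \left(-120\right) - \frac{1}{106} = 2160 - \frac{1}{106} = \frac{228959}{106}$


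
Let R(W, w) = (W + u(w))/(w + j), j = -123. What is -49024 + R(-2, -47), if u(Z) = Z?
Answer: -8334031/170 ≈ -49024.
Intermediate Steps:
R(W, w) = (W + w)/(-123 + w) (R(W, w) = (W + w)/(w - 123) = (W + w)/(-123 + w))
-49024 + R(-2, -47) = -49024 + (-2 - 47)/(-123 - 47) = -49024 - 49/(-170) = -49024 - 1/170*(-49) = -49024 + 49/170 = -8334031/170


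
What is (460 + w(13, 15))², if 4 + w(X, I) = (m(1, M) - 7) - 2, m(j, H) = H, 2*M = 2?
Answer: 200704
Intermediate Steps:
M = 1 (M = (½)*2 = 1)
w(X, I) = -12 (w(X, I) = -4 + ((1 - 7) - 2) = -4 + (-6 - 2) = -4 - 8 = -12)
(460 + w(13, 15))² = (460 - 12)² = 448² = 200704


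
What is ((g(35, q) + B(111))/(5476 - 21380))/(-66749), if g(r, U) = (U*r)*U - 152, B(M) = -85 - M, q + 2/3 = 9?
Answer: 18743/9554184864 ≈ 1.9618e-6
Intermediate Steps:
q = 25/3 (q = -2/3 + 9 = 25/3 ≈ 8.3333)
g(r, U) = -152 + r*U**2 (g(r, U) = r*U**2 - 152 = -152 + r*U**2)
((g(35, q) + B(111))/(5476 - 21380))/(-66749) = (((-152 + 35*(25/3)**2) + (-85 - 1*111))/(5476 - 21380))/(-66749) = (((-152 + 35*(625/9)) + (-85 - 111))/(-15904))*(-1/66749) = (((-152 + 21875/9) - 196)*(-1/15904))*(-1/66749) = ((20507/9 - 196)*(-1/15904))*(-1/66749) = ((18743/9)*(-1/15904))*(-1/66749) = -18743/143136*(-1/66749) = 18743/9554184864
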